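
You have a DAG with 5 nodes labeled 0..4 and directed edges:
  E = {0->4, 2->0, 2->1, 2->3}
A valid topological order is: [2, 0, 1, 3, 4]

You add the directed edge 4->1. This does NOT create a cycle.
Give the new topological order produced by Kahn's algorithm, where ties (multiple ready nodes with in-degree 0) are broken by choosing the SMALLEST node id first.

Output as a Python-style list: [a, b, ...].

Old toposort: [2, 0, 1, 3, 4]
Added edge: 4->1
Position of 4 (4) > position of 1 (2). Must reorder: 4 must now come before 1.
Run Kahn's algorithm (break ties by smallest node id):
  initial in-degrees: [1, 2, 0, 1, 1]
  ready (indeg=0): [2]
  pop 2: indeg[0]->0; indeg[1]->1; indeg[3]->0 | ready=[0, 3] | order so far=[2]
  pop 0: indeg[4]->0 | ready=[3, 4] | order so far=[2, 0]
  pop 3: no out-edges | ready=[4] | order so far=[2, 0, 3]
  pop 4: indeg[1]->0 | ready=[1] | order so far=[2, 0, 3, 4]
  pop 1: no out-edges | ready=[] | order so far=[2, 0, 3, 4, 1]
  Result: [2, 0, 3, 4, 1]

Answer: [2, 0, 3, 4, 1]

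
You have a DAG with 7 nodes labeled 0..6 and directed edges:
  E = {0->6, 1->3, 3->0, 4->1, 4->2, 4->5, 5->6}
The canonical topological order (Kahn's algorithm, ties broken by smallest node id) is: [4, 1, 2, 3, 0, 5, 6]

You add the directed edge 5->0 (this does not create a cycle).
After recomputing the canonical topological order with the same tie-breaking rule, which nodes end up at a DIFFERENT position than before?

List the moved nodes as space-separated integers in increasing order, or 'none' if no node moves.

Answer: 0 5

Derivation:
Old toposort: [4, 1, 2, 3, 0, 5, 6]
Added edge 5->0
Recompute Kahn (smallest-id tiebreak):
  initial in-degrees: [2, 1, 1, 1, 0, 1, 2]
  ready (indeg=0): [4]
  pop 4: indeg[1]->0; indeg[2]->0; indeg[5]->0 | ready=[1, 2, 5] | order so far=[4]
  pop 1: indeg[3]->0 | ready=[2, 3, 5] | order so far=[4, 1]
  pop 2: no out-edges | ready=[3, 5] | order so far=[4, 1, 2]
  pop 3: indeg[0]->1 | ready=[5] | order so far=[4, 1, 2, 3]
  pop 5: indeg[0]->0; indeg[6]->1 | ready=[0] | order so far=[4, 1, 2, 3, 5]
  pop 0: indeg[6]->0 | ready=[6] | order so far=[4, 1, 2, 3, 5, 0]
  pop 6: no out-edges | ready=[] | order so far=[4, 1, 2, 3, 5, 0, 6]
New canonical toposort: [4, 1, 2, 3, 5, 0, 6]
Compare positions:
  Node 0: index 4 -> 5 (moved)
  Node 1: index 1 -> 1 (same)
  Node 2: index 2 -> 2 (same)
  Node 3: index 3 -> 3 (same)
  Node 4: index 0 -> 0 (same)
  Node 5: index 5 -> 4 (moved)
  Node 6: index 6 -> 6 (same)
Nodes that changed position: 0 5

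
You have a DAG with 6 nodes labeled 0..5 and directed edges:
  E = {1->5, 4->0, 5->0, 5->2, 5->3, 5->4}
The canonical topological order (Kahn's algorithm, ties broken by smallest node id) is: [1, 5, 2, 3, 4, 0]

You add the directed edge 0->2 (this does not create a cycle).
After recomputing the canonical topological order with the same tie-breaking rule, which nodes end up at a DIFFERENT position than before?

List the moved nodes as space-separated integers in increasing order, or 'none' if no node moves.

Old toposort: [1, 5, 2, 3, 4, 0]
Added edge 0->2
Recompute Kahn (smallest-id tiebreak):
  initial in-degrees: [2, 0, 2, 1, 1, 1]
  ready (indeg=0): [1]
  pop 1: indeg[5]->0 | ready=[5] | order so far=[1]
  pop 5: indeg[0]->1; indeg[2]->1; indeg[3]->0; indeg[4]->0 | ready=[3, 4] | order so far=[1, 5]
  pop 3: no out-edges | ready=[4] | order so far=[1, 5, 3]
  pop 4: indeg[0]->0 | ready=[0] | order so far=[1, 5, 3, 4]
  pop 0: indeg[2]->0 | ready=[2] | order so far=[1, 5, 3, 4, 0]
  pop 2: no out-edges | ready=[] | order so far=[1, 5, 3, 4, 0, 2]
New canonical toposort: [1, 5, 3, 4, 0, 2]
Compare positions:
  Node 0: index 5 -> 4 (moved)
  Node 1: index 0 -> 0 (same)
  Node 2: index 2 -> 5 (moved)
  Node 3: index 3 -> 2 (moved)
  Node 4: index 4 -> 3 (moved)
  Node 5: index 1 -> 1 (same)
Nodes that changed position: 0 2 3 4

Answer: 0 2 3 4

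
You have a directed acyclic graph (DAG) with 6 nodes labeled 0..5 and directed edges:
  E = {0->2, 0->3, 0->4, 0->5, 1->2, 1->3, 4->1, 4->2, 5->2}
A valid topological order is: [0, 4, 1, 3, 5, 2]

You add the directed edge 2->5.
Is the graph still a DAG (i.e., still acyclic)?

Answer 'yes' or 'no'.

Given toposort: [0, 4, 1, 3, 5, 2]
Position of 2: index 5; position of 5: index 4
New edge 2->5: backward (u after v in old order)
Backward edge: old toposort is now invalid. Check if this creates a cycle.
Does 5 already reach 2? Reachable from 5: [2, 5]. YES -> cycle!
Still a DAG? no

Answer: no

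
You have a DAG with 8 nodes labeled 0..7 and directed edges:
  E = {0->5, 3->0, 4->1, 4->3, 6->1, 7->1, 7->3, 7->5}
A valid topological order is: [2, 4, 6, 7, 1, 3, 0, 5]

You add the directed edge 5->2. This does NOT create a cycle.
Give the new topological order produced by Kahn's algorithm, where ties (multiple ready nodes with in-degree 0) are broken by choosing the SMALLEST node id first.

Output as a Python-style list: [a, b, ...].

Answer: [4, 6, 7, 1, 3, 0, 5, 2]

Derivation:
Old toposort: [2, 4, 6, 7, 1, 3, 0, 5]
Added edge: 5->2
Position of 5 (7) > position of 2 (0). Must reorder: 5 must now come before 2.
Run Kahn's algorithm (break ties by smallest node id):
  initial in-degrees: [1, 3, 1, 2, 0, 2, 0, 0]
  ready (indeg=0): [4, 6, 7]
  pop 4: indeg[1]->2; indeg[3]->1 | ready=[6, 7] | order so far=[4]
  pop 6: indeg[1]->1 | ready=[7] | order so far=[4, 6]
  pop 7: indeg[1]->0; indeg[3]->0; indeg[5]->1 | ready=[1, 3] | order so far=[4, 6, 7]
  pop 1: no out-edges | ready=[3] | order so far=[4, 6, 7, 1]
  pop 3: indeg[0]->0 | ready=[0] | order so far=[4, 6, 7, 1, 3]
  pop 0: indeg[5]->0 | ready=[5] | order so far=[4, 6, 7, 1, 3, 0]
  pop 5: indeg[2]->0 | ready=[2] | order so far=[4, 6, 7, 1, 3, 0, 5]
  pop 2: no out-edges | ready=[] | order so far=[4, 6, 7, 1, 3, 0, 5, 2]
  Result: [4, 6, 7, 1, 3, 0, 5, 2]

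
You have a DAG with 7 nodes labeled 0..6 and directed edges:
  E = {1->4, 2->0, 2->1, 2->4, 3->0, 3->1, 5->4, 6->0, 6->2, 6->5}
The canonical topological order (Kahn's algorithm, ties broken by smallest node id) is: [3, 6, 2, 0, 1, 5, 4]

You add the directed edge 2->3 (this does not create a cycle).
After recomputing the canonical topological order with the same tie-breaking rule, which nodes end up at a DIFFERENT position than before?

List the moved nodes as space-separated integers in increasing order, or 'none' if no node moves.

Answer: 2 3 6

Derivation:
Old toposort: [3, 6, 2, 0, 1, 5, 4]
Added edge 2->3
Recompute Kahn (smallest-id tiebreak):
  initial in-degrees: [3, 2, 1, 1, 3, 1, 0]
  ready (indeg=0): [6]
  pop 6: indeg[0]->2; indeg[2]->0; indeg[5]->0 | ready=[2, 5] | order so far=[6]
  pop 2: indeg[0]->1; indeg[1]->1; indeg[3]->0; indeg[4]->2 | ready=[3, 5] | order so far=[6, 2]
  pop 3: indeg[0]->0; indeg[1]->0 | ready=[0, 1, 5] | order so far=[6, 2, 3]
  pop 0: no out-edges | ready=[1, 5] | order so far=[6, 2, 3, 0]
  pop 1: indeg[4]->1 | ready=[5] | order so far=[6, 2, 3, 0, 1]
  pop 5: indeg[4]->0 | ready=[4] | order so far=[6, 2, 3, 0, 1, 5]
  pop 4: no out-edges | ready=[] | order so far=[6, 2, 3, 0, 1, 5, 4]
New canonical toposort: [6, 2, 3, 0, 1, 5, 4]
Compare positions:
  Node 0: index 3 -> 3 (same)
  Node 1: index 4 -> 4 (same)
  Node 2: index 2 -> 1 (moved)
  Node 3: index 0 -> 2 (moved)
  Node 4: index 6 -> 6 (same)
  Node 5: index 5 -> 5 (same)
  Node 6: index 1 -> 0 (moved)
Nodes that changed position: 2 3 6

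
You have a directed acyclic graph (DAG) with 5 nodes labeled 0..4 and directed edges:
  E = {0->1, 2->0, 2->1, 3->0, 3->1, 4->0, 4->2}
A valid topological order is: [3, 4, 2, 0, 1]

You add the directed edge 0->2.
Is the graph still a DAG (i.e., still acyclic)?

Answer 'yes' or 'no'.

Given toposort: [3, 4, 2, 0, 1]
Position of 0: index 3; position of 2: index 2
New edge 0->2: backward (u after v in old order)
Backward edge: old toposort is now invalid. Check if this creates a cycle.
Does 2 already reach 0? Reachable from 2: [0, 1, 2]. YES -> cycle!
Still a DAG? no

Answer: no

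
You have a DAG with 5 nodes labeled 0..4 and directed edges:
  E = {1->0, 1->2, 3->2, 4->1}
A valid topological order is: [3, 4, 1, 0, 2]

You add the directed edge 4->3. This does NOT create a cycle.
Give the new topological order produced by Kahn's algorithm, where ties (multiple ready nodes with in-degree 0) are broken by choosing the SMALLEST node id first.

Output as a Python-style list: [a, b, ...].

Answer: [4, 1, 0, 3, 2]

Derivation:
Old toposort: [3, 4, 1, 0, 2]
Added edge: 4->3
Position of 4 (1) > position of 3 (0). Must reorder: 4 must now come before 3.
Run Kahn's algorithm (break ties by smallest node id):
  initial in-degrees: [1, 1, 2, 1, 0]
  ready (indeg=0): [4]
  pop 4: indeg[1]->0; indeg[3]->0 | ready=[1, 3] | order so far=[4]
  pop 1: indeg[0]->0; indeg[2]->1 | ready=[0, 3] | order so far=[4, 1]
  pop 0: no out-edges | ready=[3] | order so far=[4, 1, 0]
  pop 3: indeg[2]->0 | ready=[2] | order so far=[4, 1, 0, 3]
  pop 2: no out-edges | ready=[] | order so far=[4, 1, 0, 3, 2]
  Result: [4, 1, 0, 3, 2]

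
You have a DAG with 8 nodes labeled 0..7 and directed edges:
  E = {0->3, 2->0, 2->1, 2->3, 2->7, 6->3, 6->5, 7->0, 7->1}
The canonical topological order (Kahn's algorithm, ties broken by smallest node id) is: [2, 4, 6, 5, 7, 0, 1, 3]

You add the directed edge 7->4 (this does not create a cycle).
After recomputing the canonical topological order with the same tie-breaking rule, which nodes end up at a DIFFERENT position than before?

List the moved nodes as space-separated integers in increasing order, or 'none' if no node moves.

Old toposort: [2, 4, 6, 5, 7, 0, 1, 3]
Added edge 7->4
Recompute Kahn (smallest-id tiebreak):
  initial in-degrees: [2, 2, 0, 3, 1, 1, 0, 1]
  ready (indeg=0): [2, 6]
  pop 2: indeg[0]->1; indeg[1]->1; indeg[3]->2; indeg[7]->0 | ready=[6, 7] | order so far=[2]
  pop 6: indeg[3]->1; indeg[5]->0 | ready=[5, 7] | order so far=[2, 6]
  pop 5: no out-edges | ready=[7] | order so far=[2, 6, 5]
  pop 7: indeg[0]->0; indeg[1]->0; indeg[4]->0 | ready=[0, 1, 4] | order so far=[2, 6, 5, 7]
  pop 0: indeg[3]->0 | ready=[1, 3, 4] | order so far=[2, 6, 5, 7, 0]
  pop 1: no out-edges | ready=[3, 4] | order so far=[2, 6, 5, 7, 0, 1]
  pop 3: no out-edges | ready=[4] | order so far=[2, 6, 5, 7, 0, 1, 3]
  pop 4: no out-edges | ready=[] | order so far=[2, 6, 5, 7, 0, 1, 3, 4]
New canonical toposort: [2, 6, 5, 7, 0, 1, 3, 4]
Compare positions:
  Node 0: index 5 -> 4 (moved)
  Node 1: index 6 -> 5 (moved)
  Node 2: index 0 -> 0 (same)
  Node 3: index 7 -> 6 (moved)
  Node 4: index 1 -> 7 (moved)
  Node 5: index 3 -> 2 (moved)
  Node 6: index 2 -> 1 (moved)
  Node 7: index 4 -> 3 (moved)
Nodes that changed position: 0 1 3 4 5 6 7

Answer: 0 1 3 4 5 6 7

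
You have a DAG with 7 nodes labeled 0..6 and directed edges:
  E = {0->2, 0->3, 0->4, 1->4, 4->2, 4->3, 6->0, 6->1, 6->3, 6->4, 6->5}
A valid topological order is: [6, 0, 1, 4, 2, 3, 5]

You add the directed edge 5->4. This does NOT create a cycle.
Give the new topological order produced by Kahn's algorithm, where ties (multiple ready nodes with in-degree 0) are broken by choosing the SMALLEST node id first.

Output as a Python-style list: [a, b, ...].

Answer: [6, 0, 1, 5, 4, 2, 3]

Derivation:
Old toposort: [6, 0, 1, 4, 2, 3, 5]
Added edge: 5->4
Position of 5 (6) > position of 4 (3). Must reorder: 5 must now come before 4.
Run Kahn's algorithm (break ties by smallest node id):
  initial in-degrees: [1, 1, 2, 3, 4, 1, 0]
  ready (indeg=0): [6]
  pop 6: indeg[0]->0; indeg[1]->0; indeg[3]->2; indeg[4]->3; indeg[5]->0 | ready=[0, 1, 5] | order so far=[6]
  pop 0: indeg[2]->1; indeg[3]->1; indeg[4]->2 | ready=[1, 5] | order so far=[6, 0]
  pop 1: indeg[4]->1 | ready=[5] | order so far=[6, 0, 1]
  pop 5: indeg[4]->0 | ready=[4] | order so far=[6, 0, 1, 5]
  pop 4: indeg[2]->0; indeg[3]->0 | ready=[2, 3] | order so far=[6, 0, 1, 5, 4]
  pop 2: no out-edges | ready=[3] | order so far=[6, 0, 1, 5, 4, 2]
  pop 3: no out-edges | ready=[] | order so far=[6, 0, 1, 5, 4, 2, 3]
  Result: [6, 0, 1, 5, 4, 2, 3]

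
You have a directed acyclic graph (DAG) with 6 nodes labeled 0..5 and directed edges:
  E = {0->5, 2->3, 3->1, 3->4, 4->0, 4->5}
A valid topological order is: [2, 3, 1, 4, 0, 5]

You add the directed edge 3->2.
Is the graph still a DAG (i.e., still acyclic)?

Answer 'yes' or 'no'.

Answer: no

Derivation:
Given toposort: [2, 3, 1, 4, 0, 5]
Position of 3: index 1; position of 2: index 0
New edge 3->2: backward (u after v in old order)
Backward edge: old toposort is now invalid. Check if this creates a cycle.
Does 2 already reach 3? Reachable from 2: [0, 1, 2, 3, 4, 5]. YES -> cycle!
Still a DAG? no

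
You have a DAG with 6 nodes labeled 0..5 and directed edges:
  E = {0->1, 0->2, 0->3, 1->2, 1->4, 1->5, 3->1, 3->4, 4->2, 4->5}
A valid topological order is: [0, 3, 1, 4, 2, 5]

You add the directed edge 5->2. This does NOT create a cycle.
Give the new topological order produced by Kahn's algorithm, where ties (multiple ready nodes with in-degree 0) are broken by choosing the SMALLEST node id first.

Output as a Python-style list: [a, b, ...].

Answer: [0, 3, 1, 4, 5, 2]

Derivation:
Old toposort: [0, 3, 1, 4, 2, 5]
Added edge: 5->2
Position of 5 (5) > position of 2 (4). Must reorder: 5 must now come before 2.
Run Kahn's algorithm (break ties by smallest node id):
  initial in-degrees: [0, 2, 4, 1, 2, 2]
  ready (indeg=0): [0]
  pop 0: indeg[1]->1; indeg[2]->3; indeg[3]->0 | ready=[3] | order so far=[0]
  pop 3: indeg[1]->0; indeg[4]->1 | ready=[1] | order so far=[0, 3]
  pop 1: indeg[2]->2; indeg[4]->0; indeg[5]->1 | ready=[4] | order so far=[0, 3, 1]
  pop 4: indeg[2]->1; indeg[5]->0 | ready=[5] | order so far=[0, 3, 1, 4]
  pop 5: indeg[2]->0 | ready=[2] | order so far=[0, 3, 1, 4, 5]
  pop 2: no out-edges | ready=[] | order so far=[0, 3, 1, 4, 5, 2]
  Result: [0, 3, 1, 4, 5, 2]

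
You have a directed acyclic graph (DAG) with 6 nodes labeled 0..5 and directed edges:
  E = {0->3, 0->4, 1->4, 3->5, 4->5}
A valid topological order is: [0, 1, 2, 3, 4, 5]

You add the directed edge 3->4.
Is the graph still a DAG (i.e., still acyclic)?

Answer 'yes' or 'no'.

Given toposort: [0, 1, 2, 3, 4, 5]
Position of 3: index 3; position of 4: index 4
New edge 3->4: forward
Forward edge: respects the existing order. Still a DAG, same toposort still valid.
Still a DAG? yes

Answer: yes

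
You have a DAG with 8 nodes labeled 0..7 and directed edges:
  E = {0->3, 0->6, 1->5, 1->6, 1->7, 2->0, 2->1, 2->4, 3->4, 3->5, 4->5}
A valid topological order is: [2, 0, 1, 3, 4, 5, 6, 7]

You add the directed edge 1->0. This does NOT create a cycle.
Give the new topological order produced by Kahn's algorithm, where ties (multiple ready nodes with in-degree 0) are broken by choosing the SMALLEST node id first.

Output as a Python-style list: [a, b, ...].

Answer: [2, 1, 0, 3, 4, 5, 6, 7]

Derivation:
Old toposort: [2, 0, 1, 3, 4, 5, 6, 7]
Added edge: 1->0
Position of 1 (2) > position of 0 (1). Must reorder: 1 must now come before 0.
Run Kahn's algorithm (break ties by smallest node id):
  initial in-degrees: [2, 1, 0, 1, 2, 3, 2, 1]
  ready (indeg=0): [2]
  pop 2: indeg[0]->1; indeg[1]->0; indeg[4]->1 | ready=[1] | order so far=[2]
  pop 1: indeg[0]->0; indeg[5]->2; indeg[6]->1; indeg[7]->0 | ready=[0, 7] | order so far=[2, 1]
  pop 0: indeg[3]->0; indeg[6]->0 | ready=[3, 6, 7] | order so far=[2, 1, 0]
  pop 3: indeg[4]->0; indeg[5]->1 | ready=[4, 6, 7] | order so far=[2, 1, 0, 3]
  pop 4: indeg[5]->0 | ready=[5, 6, 7] | order so far=[2, 1, 0, 3, 4]
  pop 5: no out-edges | ready=[6, 7] | order so far=[2, 1, 0, 3, 4, 5]
  pop 6: no out-edges | ready=[7] | order so far=[2, 1, 0, 3, 4, 5, 6]
  pop 7: no out-edges | ready=[] | order so far=[2, 1, 0, 3, 4, 5, 6, 7]
  Result: [2, 1, 0, 3, 4, 5, 6, 7]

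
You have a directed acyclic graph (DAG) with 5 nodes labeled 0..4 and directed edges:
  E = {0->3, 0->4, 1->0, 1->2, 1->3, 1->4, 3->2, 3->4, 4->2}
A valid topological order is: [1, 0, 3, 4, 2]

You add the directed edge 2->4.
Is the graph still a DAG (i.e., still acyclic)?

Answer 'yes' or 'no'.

Given toposort: [1, 0, 3, 4, 2]
Position of 2: index 4; position of 4: index 3
New edge 2->4: backward (u after v in old order)
Backward edge: old toposort is now invalid. Check if this creates a cycle.
Does 4 already reach 2? Reachable from 4: [2, 4]. YES -> cycle!
Still a DAG? no

Answer: no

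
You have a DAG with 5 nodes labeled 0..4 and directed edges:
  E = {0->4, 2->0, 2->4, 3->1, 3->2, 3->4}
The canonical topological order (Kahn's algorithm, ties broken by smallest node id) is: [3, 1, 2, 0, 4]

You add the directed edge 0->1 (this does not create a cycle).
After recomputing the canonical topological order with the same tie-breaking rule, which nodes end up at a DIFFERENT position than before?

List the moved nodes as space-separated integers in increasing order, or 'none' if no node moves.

Answer: 0 1 2

Derivation:
Old toposort: [3, 1, 2, 0, 4]
Added edge 0->1
Recompute Kahn (smallest-id tiebreak):
  initial in-degrees: [1, 2, 1, 0, 3]
  ready (indeg=0): [3]
  pop 3: indeg[1]->1; indeg[2]->0; indeg[4]->2 | ready=[2] | order so far=[3]
  pop 2: indeg[0]->0; indeg[4]->1 | ready=[0] | order so far=[3, 2]
  pop 0: indeg[1]->0; indeg[4]->0 | ready=[1, 4] | order so far=[3, 2, 0]
  pop 1: no out-edges | ready=[4] | order so far=[3, 2, 0, 1]
  pop 4: no out-edges | ready=[] | order so far=[3, 2, 0, 1, 4]
New canonical toposort: [3, 2, 0, 1, 4]
Compare positions:
  Node 0: index 3 -> 2 (moved)
  Node 1: index 1 -> 3 (moved)
  Node 2: index 2 -> 1 (moved)
  Node 3: index 0 -> 0 (same)
  Node 4: index 4 -> 4 (same)
Nodes that changed position: 0 1 2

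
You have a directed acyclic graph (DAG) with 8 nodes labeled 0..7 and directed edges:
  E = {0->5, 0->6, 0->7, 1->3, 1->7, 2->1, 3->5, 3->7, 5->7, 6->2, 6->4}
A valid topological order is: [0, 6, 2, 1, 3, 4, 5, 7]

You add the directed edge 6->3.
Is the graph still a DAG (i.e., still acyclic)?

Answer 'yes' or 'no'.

Answer: yes

Derivation:
Given toposort: [0, 6, 2, 1, 3, 4, 5, 7]
Position of 6: index 1; position of 3: index 4
New edge 6->3: forward
Forward edge: respects the existing order. Still a DAG, same toposort still valid.
Still a DAG? yes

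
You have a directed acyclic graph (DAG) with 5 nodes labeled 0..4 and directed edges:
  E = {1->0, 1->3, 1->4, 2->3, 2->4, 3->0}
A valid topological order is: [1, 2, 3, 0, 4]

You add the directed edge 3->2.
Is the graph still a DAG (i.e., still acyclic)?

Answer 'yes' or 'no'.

Given toposort: [1, 2, 3, 0, 4]
Position of 3: index 2; position of 2: index 1
New edge 3->2: backward (u after v in old order)
Backward edge: old toposort is now invalid. Check if this creates a cycle.
Does 2 already reach 3? Reachable from 2: [0, 2, 3, 4]. YES -> cycle!
Still a DAG? no

Answer: no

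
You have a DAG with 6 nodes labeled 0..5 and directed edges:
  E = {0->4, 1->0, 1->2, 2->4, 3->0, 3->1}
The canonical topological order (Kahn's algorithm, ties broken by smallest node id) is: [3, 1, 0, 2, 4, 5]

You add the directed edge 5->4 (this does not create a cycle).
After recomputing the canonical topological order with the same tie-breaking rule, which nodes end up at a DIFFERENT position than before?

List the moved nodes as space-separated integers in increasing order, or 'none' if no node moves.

Answer: 4 5

Derivation:
Old toposort: [3, 1, 0, 2, 4, 5]
Added edge 5->4
Recompute Kahn (smallest-id tiebreak):
  initial in-degrees: [2, 1, 1, 0, 3, 0]
  ready (indeg=0): [3, 5]
  pop 3: indeg[0]->1; indeg[1]->0 | ready=[1, 5] | order so far=[3]
  pop 1: indeg[0]->0; indeg[2]->0 | ready=[0, 2, 5] | order so far=[3, 1]
  pop 0: indeg[4]->2 | ready=[2, 5] | order so far=[3, 1, 0]
  pop 2: indeg[4]->1 | ready=[5] | order so far=[3, 1, 0, 2]
  pop 5: indeg[4]->0 | ready=[4] | order so far=[3, 1, 0, 2, 5]
  pop 4: no out-edges | ready=[] | order so far=[3, 1, 0, 2, 5, 4]
New canonical toposort: [3, 1, 0, 2, 5, 4]
Compare positions:
  Node 0: index 2 -> 2 (same)
  Node 1: index 1 -> 1 (same)
  Node 2: index 3 -> 3 (same)
  Node 3: index 0 -> 0 (same)
  Node 4: index 4 -> 5 (moved)
  Node 5: index 5 -> 4 (moved)
Nodes that changed position: 4 5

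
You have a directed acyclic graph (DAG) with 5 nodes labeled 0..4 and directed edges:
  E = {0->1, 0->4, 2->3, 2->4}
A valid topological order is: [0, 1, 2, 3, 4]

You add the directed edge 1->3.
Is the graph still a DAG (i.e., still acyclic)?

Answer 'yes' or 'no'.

Answer: yes

Derivation:
Given toposort: [0, 1, 2, 3, 4]
Position of 1: index 1; position of 3: index 3
New edge 1->3: forward
Forward edge: respects the existing order. Still a DAG, same toposort still valid.
Still a DAG? yes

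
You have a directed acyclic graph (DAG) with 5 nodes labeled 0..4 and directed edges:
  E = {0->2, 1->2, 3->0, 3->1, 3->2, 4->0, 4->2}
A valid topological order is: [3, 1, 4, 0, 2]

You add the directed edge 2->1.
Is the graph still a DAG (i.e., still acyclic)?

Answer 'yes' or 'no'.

Answer: no

Derivation:
Given toposort: [3, 1, 4, 0, 2]
Position of 2: index 4; position of 1: index 1
New edge 2->1: backward (u after v in old order)
Backward edge: old toposort is now invalid. Check if this creates a cycle.
Does 1 already reach 2? Reachable from 1: [1, 2]. YES -> cycle!
Still a DAG? no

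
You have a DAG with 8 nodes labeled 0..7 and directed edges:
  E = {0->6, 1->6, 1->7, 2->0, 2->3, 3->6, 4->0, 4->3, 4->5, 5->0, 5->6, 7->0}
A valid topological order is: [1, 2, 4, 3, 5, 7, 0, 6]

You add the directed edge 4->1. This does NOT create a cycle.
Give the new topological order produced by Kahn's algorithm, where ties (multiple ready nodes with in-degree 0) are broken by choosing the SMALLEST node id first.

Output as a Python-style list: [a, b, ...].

Old toposort: [1, 2, 4, 3, 5, 7, 0, 6]
Added edge: 4->1
Position of 4 (2) > position of 1 (0). Must reorder: 4 must now come before 1.
Run Kahn's algorithm (break ties by smallest node id):
  initial in-degrees: [4, 1, 0, 2, 0, 1, 4, 1]
  ready (indeg=0): [2, 4]
  pop 2: indeg[0]->3; indeg[3]->1 | ready=[4] | order so far=[2]
  pop 4: indeg[0]->2; indeg[1]->0; indeg[3]->0; indeg[5]->0 | ready=[1, 3, 5] | order so far=[2, 4]
  pop 1: indeg[6]->3; indeg[7]->0 | ready=[3, 5, 7] | order so far=[2, 4, 1]
  pop 3: indeg[6]->2 | ready=[5, 7] | order so far=[2, 4, 1, 3]
  pop 5: indeg[0]->1; indeg[6]->1 | ready=[7] | order so far=[2, 4, 1, 3, 5]
  pop 7: indeg[0]->0 | ready=[0] | order so far=[2, 4, 1, 3, 5, 7]
  pop 0: indeg[6]->0 | ready=[6] | order so far=[2, 4, 1, 3, 5, 7, 0]
  pop 6: no out-edges | ready=[] | order so far=[2, 4, 1, 3, 5, 7, 0, 6]
  Result: [2, 4, 1, 3, 5, 7, 0, 6]

Answer: [2, 4, 1, 3, 5, 7, 0, 6]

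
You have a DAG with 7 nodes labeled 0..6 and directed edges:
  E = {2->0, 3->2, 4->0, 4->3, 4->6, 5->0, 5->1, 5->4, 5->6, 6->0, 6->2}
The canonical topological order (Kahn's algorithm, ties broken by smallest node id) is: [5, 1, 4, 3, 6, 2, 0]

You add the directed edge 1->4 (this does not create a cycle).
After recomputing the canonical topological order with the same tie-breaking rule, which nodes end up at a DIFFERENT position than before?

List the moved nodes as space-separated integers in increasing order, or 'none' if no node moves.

Old toposort: [5, 1, 4, 3, 6, 2, 0]
Added edge 1->4
Recompute Kahn (smallest-id tiebreak):
  initial in-degrees: [4, 1, 2, 1, 2, 0, 2]
  ready (indeg=0): [5]
  pop 5: indeg[0]->3; indeg[1]->0; indeg[4]->1; indeg[6]->1 | ready=[1] | order so far=[5]
  pop 1: indeg[4]->0 | ready=[4] | order so far=[5, 1]
  pop 4: indeg[0]->2; indeg[3]->0; indeg[6]->0 | ready=[3, 6] | order so far=[5, 1, 4]
  pop 3: indeg[2]->1 | ready=[6] | order so far=[5, 1, 4, 3]
  pop 6: indeg[0]->1; indeg[2]->0 | ready=[2] | order so far=[5, 1, 4, 3, 6]
  pop 2: indeg[0]->0 | ready=[0] | order so far=[5, 1, 4, 3, 6, 2]
  pop 0: no out-edges | ready=[] | order so far=[5, 1, 4, 3, 6, 2, 0]
New canonical toposort: [5, 1, 4, 3, 6, 2, 0]
Compare positions:
  Node 0: index 6 -> 6 (same)
  Node 1: index 1 -> 1 (same)
  Node 2: index 5 -> 5 (same)
  Node 3: index 3 -> 3 (same)
  Node 4: index 2 -> 2 (same)
  Node 5: index 0 -> 0 (same)
  Node 6: index 4 -> 4 (same)
Nodes that changed position: none

Answer: none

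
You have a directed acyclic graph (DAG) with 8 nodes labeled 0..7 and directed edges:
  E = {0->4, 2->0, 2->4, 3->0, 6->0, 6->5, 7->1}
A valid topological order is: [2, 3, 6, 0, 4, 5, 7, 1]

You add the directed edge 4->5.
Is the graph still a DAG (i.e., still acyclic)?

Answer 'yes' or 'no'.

Given toposort: [2, 3, 6, 0, 4, 5, 7, 1]
Position of 4: index 4; position of 5: index 5
New edge 4->5: forward
Forward edge: respects the existing order. Still a DAG, same toposort still valid.
Still a DAG? yes

Answer: yes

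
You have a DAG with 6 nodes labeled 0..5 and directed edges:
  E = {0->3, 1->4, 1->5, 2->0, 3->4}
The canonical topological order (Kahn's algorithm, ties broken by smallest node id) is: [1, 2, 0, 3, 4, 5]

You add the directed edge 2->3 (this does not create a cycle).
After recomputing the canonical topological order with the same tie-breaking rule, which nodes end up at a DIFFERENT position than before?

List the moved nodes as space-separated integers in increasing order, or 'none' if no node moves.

Old toposort: [1, 2, 0, 3, 4, 5]
Added edge 2->3
Recompute Kahn (smallest-id tiebreak):
  initial in-degrees: [1, 0, 0, 2, 2, 1]
  ready (indeg=0): [1, 2]
  pop 1: indeg[4]->1; indeg[5]->0 | ready=[2, 5] | order so far=[1]
  pop 2: indeg[0]->0; indeg[3]->1 | ready=[0, 5] | order so far=[1, 2]
  pop 0: indeg[3]->0 | ready=[3, 5] | order so far=[1, 2, 0]
  pop 3: indeg[4]->0 | ready=[4, 5] | order so far=[1, 2, 0, 3]
  pop 4: no out-edges | ready=[5] | order so far=[1, 2, 0, 3, 4]
  pop 5: no out-edges | ready=[] | order so far=[1, 2, 0, 3, 4, 5]
New canonical toposort: [1, 2, 0, 3, 4, 5]
Compare positions:
  Node 0: index 2 -> 2 (same)
  Node 1: index 0 -> 0 (same)
  Node 2: index 1 -> 1 (same)
  Node 3: index 3 -> 3 (same)
  Node 4: index 4 -> 4 (same)
  Node 5: index 5 -> 5 (same)
Nodes that changed position: none

Answer: none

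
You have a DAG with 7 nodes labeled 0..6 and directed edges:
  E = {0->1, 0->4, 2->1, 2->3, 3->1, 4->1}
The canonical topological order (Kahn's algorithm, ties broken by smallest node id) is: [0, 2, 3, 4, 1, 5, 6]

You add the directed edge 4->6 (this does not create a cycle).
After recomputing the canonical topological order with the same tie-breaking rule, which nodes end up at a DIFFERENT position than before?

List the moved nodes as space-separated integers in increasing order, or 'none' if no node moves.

Answer: none

Derivation:
Old toposort: [0, 2, 3, 4, 1, 5, 6]
Added edge 4->6
Recompute Kahn (smallest-id tiebreak):
  initial in-degrees: [0, 4, 0, 1, 1, 0, 1]
  ready (indeg=0): [0, 2, 5]
  pop 0: indeg[1]->3; indeg[4]->0 | ready=[2, 4, 5] | order so far=[0]
  pop 2: indeg[1]->2; indeg[3]->0 | ready=[3, 4, 5] | order so far=[0, 2]
  pop 3: indeg[1]->1 | ready=[4, 5] | order so far=[0, 2, 3]
  pop 4: indeg[1]->0; indeg[6]->0 | ready=[1, 5, 6] | order so far=[0, 2, 3, 4]
  pop 1: no out-edges | ready=[5, 6] | order so far=[0, 2, 3, 4, 1]
  pop 5: no out-edges | ready=[6] | order so far=[0, 2, 3, 4, 1, 5]
  pop 6: no out-edges | ready=[] | order so far=[0, 2, 3, 4, 1, 5, 6]
New canonical toposort: [0, 2, 3, 4, 1, 5, 6]
Compare positions:
  Node 0: index 0 -> 0 (same)
  Node 1: index 4 -> 4 (same)
  Node 2: index 1 -> 1 (same)
  Node 3: index 2 -> 2 (same)
  Node 4: index 3 -> 3 (same)
  Node 5: index 5 -> 5 (same)
  Node 6: index 6 -> 6 (same)
Nodes that changed position: none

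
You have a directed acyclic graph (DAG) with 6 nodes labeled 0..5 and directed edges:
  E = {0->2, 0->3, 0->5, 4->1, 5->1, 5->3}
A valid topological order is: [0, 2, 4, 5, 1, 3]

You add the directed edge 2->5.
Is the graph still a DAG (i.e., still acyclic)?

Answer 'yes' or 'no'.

Given toposort: [0, 2, 4, 5, 1, 3]
Position of 2: index 1; position of 5: index 3
New edge 2->5: forward
Forward edge: respects the existing order. Still a DAG, same toposort still valid.
Still a DAG? yes

Answer: yes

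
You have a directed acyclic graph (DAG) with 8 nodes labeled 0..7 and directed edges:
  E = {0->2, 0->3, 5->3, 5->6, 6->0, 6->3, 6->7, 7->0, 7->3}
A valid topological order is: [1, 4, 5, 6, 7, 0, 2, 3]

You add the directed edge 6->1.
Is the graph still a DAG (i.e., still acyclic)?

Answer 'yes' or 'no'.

Given toposort: [1, 4, 5, 6, 7, 0, 2, 3]
Position of 6: index 3; position of 1: index 0
New edge 6->1: backward (u after v in old order)
Backward edge: old toposort is now invalid. Check if this creates a cycle.
Does 1 already reach 6? Reachable from 1: [1]. NO -> still a DAG (reorder needed).
Still a DAG? yes

Answer: yes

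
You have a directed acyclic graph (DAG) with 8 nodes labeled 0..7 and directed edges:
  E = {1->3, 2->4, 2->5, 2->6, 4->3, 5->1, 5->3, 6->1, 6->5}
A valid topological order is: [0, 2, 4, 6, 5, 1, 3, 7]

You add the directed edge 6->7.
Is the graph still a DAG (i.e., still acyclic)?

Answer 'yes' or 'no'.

Answer: yes

Derivation:
Given toposort: [0, 2, 4, 6, 5, 1, 3, 7]
Position of 6: index 3; position of 7: index 7
New edge 6->7: forward
Forward edge: respects the existing order. Still a DAG, same toposort still valid.
Still a DAG? yes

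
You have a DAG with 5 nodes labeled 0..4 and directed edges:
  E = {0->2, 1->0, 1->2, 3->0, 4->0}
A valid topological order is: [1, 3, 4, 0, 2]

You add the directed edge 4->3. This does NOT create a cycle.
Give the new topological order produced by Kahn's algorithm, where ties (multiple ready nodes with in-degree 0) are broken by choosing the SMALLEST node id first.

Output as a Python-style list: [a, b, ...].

Answer: [1, 4, 3, 0, 2]

Derivation:
Old toposort: [1, 3, 4, 0, 2]
Added edge: 4->3
Position of 4 (2) > position of 3 (1). Must reorder: 4 must now come before 3.
Run Kahn's algorithm (break ties by smallest node id):
  initial in-degrees: [3, 0, 2, 1, 0]
  ready (indeg=0): [1, 4]
  pop 1: indeg[0]->2; indeg[2]->1 | ready=[4] | order so far=[1]
  pop 4: indeg[0]->1; indeg[3]->0 | ready=[3] | order so far=[1, 4]
  pop 3: indeg[0]->0 | ready=[0] | order so far=[1, 4, 3]
  pop 0: indeg[2]->0 | ready=[2] | order so far=[1, 4, 3, 0]
  pop 2: no out-edges | ready=[] | order so far=[1, 4, 3, 0, 2]
  Result: [1, 4, 3, 0, 2]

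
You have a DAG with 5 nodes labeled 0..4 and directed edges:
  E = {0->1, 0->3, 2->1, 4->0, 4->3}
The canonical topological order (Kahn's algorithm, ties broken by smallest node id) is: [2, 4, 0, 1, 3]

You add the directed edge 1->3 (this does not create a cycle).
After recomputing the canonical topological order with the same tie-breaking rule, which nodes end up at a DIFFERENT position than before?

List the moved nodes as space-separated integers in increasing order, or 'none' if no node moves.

Answer: none

Derivation:
Old toposort: [2, 4, 0, 1, 3]
Added edge 1->3
Recompute Kahn (smallest-id tiebreak):
  initial in-degrees: [1, 2, 0, 3, 0]
  ready (indeg=0): [2, 4]
  pop 2: indeg[1]->1 | ready=[4] | order so far=[2]
  pop 4: indeg[0]->0; indeg[3]->2 | ready=[0] | order so far=[2, 4]
  pop 0: indeg[1]->0; indeg[3]->1 | ready=[1] | order so far=[2, 4, 0]
  pop 1: indeg[3]->0 | ready=[3] | order so far=[2, 4, 0, 1]
  pop 3: no out-edges | ready=[] | order so far=[2, 4, 0, 1, 3]
New canonical toposort: [2, 4, 0, 1, 3]
Compare positions:
  Node 0: index 2 -> 2 (same)
  Node 1: index 3 -> 3 (same)
  Node 2: index 0 -> 0 (same)
  Node 3: index 4 -> 4 (same)
  Node 4: index 1 -> 1 (same)
Nodes that changed position: none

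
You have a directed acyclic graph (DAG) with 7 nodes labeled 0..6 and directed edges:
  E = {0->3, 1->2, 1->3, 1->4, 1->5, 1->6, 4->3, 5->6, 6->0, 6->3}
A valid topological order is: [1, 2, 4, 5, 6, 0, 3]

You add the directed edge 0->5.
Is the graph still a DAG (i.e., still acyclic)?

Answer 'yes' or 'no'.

Answer: no

Derivation:
Given toposort: [1, 2, 4, 5, 6, 0, 3]
Position of 0: index 5; position of 5: index 3
New edge 0->5: backward (u after v in old order)
Backward edge: old toposort is now invalid. Check if this creates a cycle.
Does 5 already reach 0? Reachable from 5: [0, 3, 5, 6]. YES -> cycle!
Still a DAG? no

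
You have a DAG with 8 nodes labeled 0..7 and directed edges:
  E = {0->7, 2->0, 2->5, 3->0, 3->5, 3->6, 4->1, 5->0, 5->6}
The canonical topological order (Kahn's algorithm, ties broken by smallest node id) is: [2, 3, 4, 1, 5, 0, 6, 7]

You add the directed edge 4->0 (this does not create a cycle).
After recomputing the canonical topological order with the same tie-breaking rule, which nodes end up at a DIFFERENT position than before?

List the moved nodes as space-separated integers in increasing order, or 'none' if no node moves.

Answer: none

Derivation:
Old toposort: [2, 3, 4, 1, 5, 0, 6, 7]
Added edge 4->0
Recompute Kahn (smallest-id tiebreak):
  initial in-degrees: [4, 1, 0, 0, 0, 2, 2, 1]
  ready (indeg=0): [2, 3, 4]
  pop 2: indeg[0]->3; indeg[5]->1 | ready=[3, 4] | order so far=[2]
  pop 3: indeg[0]->2; indeg[5]->0; indeg[6]->1 | ready=[4, 5] | order so far=[2, 3]
  pop 4: indeg[0]->1; indeg[1]->0 | ready=[1, 5] | order so far=[2, 3, 4]
  pop 1: no out-edges | ready=[5] | order so far=[2, 3, 4, 1]
  pop 5: indeg[0]->0; indeg[6]->0 | ready=[0, 6] | order so far=[2, 3, 4, 1, 5]
  pop 0: indeg[7]->0 | ready=[6, 7] | order so far=[2, 3, 4, 1, 5, 0]
  pop 6: no out-edges | ready=[7] | order so far=[2, 3, 4, 1, 5, 0, 6]
  pop 7: no out-edges | ready=[] | order so far=[2, 3, 4, 1, 5, 0, 6, 7]
New canonical toposort: [2, 3, 4, 1, 5, 0, 6, 7]
Compare positions:
  Node 0: index 5 -> 5 (same)
  Node 1: index 3 -> 3 (same)
  Node 2: index 0 -> 0 (same)
  Node 3: index 1 -> 1 (same)
  Node 4: index 2 -> 2 (same)
  Node 5: index 4 -> 4 (same)
  Node 6: index 6 -> 6 (same)
  Node 7: index 7 -> 7 (same)
Nodes that changed position: none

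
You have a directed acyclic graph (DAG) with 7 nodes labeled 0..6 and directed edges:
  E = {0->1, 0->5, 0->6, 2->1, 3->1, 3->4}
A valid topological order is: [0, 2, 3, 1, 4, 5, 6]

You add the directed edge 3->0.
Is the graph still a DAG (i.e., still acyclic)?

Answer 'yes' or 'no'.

Given toposort: [0, 2, 3, 1, 4, 5, 6]
Position of 3: index 2; position of 0: index 0
New edge 3->0: backward (u after v in old order)
Backward edge: old toposort is now invalid. Check if this creates a cycle.
Does 0 already reach 3? Reachable from 0: [0, 1, 5, 6]. NO -> still a DAG (reorder needed).
Still a DAG? yes

Answer: yes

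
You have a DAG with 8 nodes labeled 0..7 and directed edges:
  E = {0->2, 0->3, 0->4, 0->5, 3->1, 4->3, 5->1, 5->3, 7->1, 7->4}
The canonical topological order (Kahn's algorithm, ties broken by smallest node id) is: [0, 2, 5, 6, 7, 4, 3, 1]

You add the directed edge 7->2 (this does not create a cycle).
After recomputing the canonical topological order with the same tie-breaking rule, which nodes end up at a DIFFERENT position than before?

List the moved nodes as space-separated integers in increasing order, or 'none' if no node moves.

Answer: 2 5 6 7

Derivation:
Old toposort: [0, 2, 5, 6, 7, 4, 3, 1]
Added edge 7->2
Recompute Kahn (smallest-id tiebreak):
  initial in-degrees: [0, 3, 2, 3, 2, 1, 0, 0]
  ready (indeg=0): [0, 6, 7]
  pop 0: indeg[2]->1; indeg[3]->2; indeg[4]->1; indeg[5]->0 | ready=[5, 6, 7] | order so far=[0]
  pop 5: indeg[1]->2; indeg[3]->1 | ready=[6, 7] | order so far=[0, 5]
  pop 6: no out-edges | ready=[7] | order so far=[0, 5, 6]
  pop 7: indeg[1]->1; indeg[2]->0; indeg[4]->0 | ready=[2, 4] | order so far=[0, 5, 6, 7]
  pop 2: no out-edges | ready=[4] | order so far=[0, 5, 6, 7, 2]
  pop 4: indeg[3]->0 | ready=[3] | order so far=[0, 5, 6, 7, 2, 4]
  pop 3: indeg[1]->0 | ready=[1] | order so far=[0, 5, 6, 7, 2, 4, 3]
  pop 1: no out-edges | ready=[] | order so far=[0, 5, 6, 7, 2, 4, 3, 1]
New canonical toposort: [0, 5, 6, 7, 2, 4, 3, 1]
Compare positions:
  Node 0: index 0 -> 0 (same)
  Node 1: index 7 -> 7 (same)
  Node 2: index 1 -> 4 (moved)
  Node 3: index 6 -> 6 (same)
  Node 4: index 5 -> 5 (same)
  Node 5: index 2 -> 1 (moved)
  Node 6: index 3 -> 2 (moved)
  Node 7: index 4 -> 3 (moved)
Nodes that changed position: 2 5 6 7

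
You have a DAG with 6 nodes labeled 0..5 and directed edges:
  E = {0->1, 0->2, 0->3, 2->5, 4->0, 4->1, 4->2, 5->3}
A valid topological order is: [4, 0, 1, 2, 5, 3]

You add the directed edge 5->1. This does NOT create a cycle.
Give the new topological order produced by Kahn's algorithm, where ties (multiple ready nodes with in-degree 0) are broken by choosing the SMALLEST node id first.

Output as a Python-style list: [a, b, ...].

Answer: [4, 0, 2, 5, 1, 3]

Derivation:
Old toposort: [4, 0, 1, 2, 5, 3]
Added edge: 5->1
Position of 5 (4) > position of 1 (2). Must reorder: 5 must now come before 1.
Run Kahn's algorithm (break ties by smallest node id):
  initial in-degrees: [1, 3, 2, 2, 0, 1]
  ready (indeg=0): [4]
  pop 4: indeg[0]->0; indeg[1]->2; indeg[2]->1 | ready=[0] | order so far=[4]
  pop 0: indeg[1]->1; indeg[2]->0; indeg[3]->1 | ready=[2] | order so far=[4, 0]
  pop 2: indeg[5]->0 | ready=[5] | order so far=[4, 0, 2]
  pop 5: indeg[1]->0; indeg[3]->0 | ready=[1, 3] | order so far=[4, 0, 2, 5]
  pop 1: no out-edges | ready=[3] | order so far=[4, 0, 2, 5, 1]
  pop 3: no out-edges | ready=[] | order so far=[4, 0, 2, 5, 1, 3]
  Result: [4, 0, 2, 5, 1, 3]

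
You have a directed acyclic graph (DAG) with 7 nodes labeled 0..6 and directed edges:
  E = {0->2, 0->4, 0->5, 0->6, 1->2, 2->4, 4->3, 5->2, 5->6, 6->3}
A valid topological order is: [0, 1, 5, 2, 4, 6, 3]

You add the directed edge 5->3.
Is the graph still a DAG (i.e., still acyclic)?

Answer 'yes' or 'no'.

Answer: yes

Derivation:
Given toposort: [0, 1, 5, 2, 4, 6, 3]
Position of 5: index 2; position of 3: index 6
New edge 5->3: forward
Forward edge: respects the existing order. Still a DAG, same toposort still valid.
Still a DAG? yes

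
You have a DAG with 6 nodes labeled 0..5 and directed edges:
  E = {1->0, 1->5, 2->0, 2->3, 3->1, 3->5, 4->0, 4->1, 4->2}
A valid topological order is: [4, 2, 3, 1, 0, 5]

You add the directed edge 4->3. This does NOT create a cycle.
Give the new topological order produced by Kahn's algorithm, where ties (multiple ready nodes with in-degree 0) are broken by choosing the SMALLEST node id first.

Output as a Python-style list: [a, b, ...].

Answer: [4, 2, 3, 1, 0, 5]

Derivation:
Old toposort: [4, 2, 3, 1, 0, 5]
Added edge: 4->3
Position of 4 (0) < position of 3 (2). Old order still valid.
Run Kahn's algorithm (break ties by smallest node id):
  initial in-degrees: [3, 2, 1, 2, 0, 2]
  ready (indeg=0): [4]
  pop 4: indeg[0]->2; indeg[1]->1; indeg[2]->0; indeg[3]->1 | ready=[2] | order so far=[4]
  pop 2: indeg[0]->1; indeg[3]->0 | ready=[3] | order so far=[4, 2]
  pop 3: indeg[1]->0; indeg[5]->1 | ready=[1] | order so far=[4, 2, 3]
  pop 1: indeg[0]->0; indeg[5]->0 | ready=[0, 5] | order so far=[4, 2, 3, 1]
  pop 0: no out-edges | ready=[5] | order so far=[4, 2, 3, 1, 0]
  pop 5: no out-edges | ready=[] | order so far=[4, 2, 3, 1, 0, 5]
  Result: [4, 2, 3, 1, 0, 5]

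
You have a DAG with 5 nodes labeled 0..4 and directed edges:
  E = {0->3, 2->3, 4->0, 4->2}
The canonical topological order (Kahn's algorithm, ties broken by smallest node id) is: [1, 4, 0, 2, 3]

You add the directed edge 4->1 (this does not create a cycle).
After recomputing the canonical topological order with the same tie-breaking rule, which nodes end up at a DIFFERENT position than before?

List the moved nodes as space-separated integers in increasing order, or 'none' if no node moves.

Answer: 0 1 4

Derivation:
Old toposort: [1, 4, 0, 2, 3]
Added edge 4->1
Recompute Kahn (smallest-id tiebreak):
  initial in-degrees: [1, 1, 1, 2, 0]
  ready (indeg=0): [4]
  pop 4: indeg[0]->0; indeg[1]->0; indeg[2]->0 | ready=[0, 1, 2] | order so far=[4]
  pop 0: indeg[3]->1 | ready=[1, 2] | order so far=[4, 0]
  pop 1: no out-edges | ready=[2] | order so far=[4, 0, 1]
  pop 2: indeg[3]->0 | ready=[3] | order so far=[4, 0, 1, 2]
  pop 3: no out-edges | ready=[] | order so far=[4, 0, 1, 2, 3]
New canonical toposort: [4, 0, 1, 2, 3]
Compare positions:
  Node 0: index 2 -> 1 (moved)
  Node 1: index 0 -> 2 (moved)
  Node 2: index 3 -> 3 (same)
  Node 3: index 4 -> 4 (same)
  Node 4: index 1 -> 0 (moved)
Nodes that changed position: 0 1 4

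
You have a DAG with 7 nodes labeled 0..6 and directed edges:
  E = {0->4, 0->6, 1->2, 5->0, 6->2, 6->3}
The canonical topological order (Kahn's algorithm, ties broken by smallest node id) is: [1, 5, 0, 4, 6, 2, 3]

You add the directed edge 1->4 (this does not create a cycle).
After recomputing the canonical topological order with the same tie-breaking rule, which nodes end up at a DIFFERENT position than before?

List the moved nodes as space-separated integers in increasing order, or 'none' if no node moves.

Answer: none

Derivation:
Old toposort: [1, 5, 0, 4, 6, 2, 3]
Added edge 1->4
Recompute Kahn (smallest-id tiebreak):
  initial in-degrees: [1, 0, 2, 1, 2, 0, 1]
  ready (indeg=0): [1, 5]
  pop 1: indeg[2]->1; indeg[4]->1 | ready=[5] | order so far=[1]
  pop 5: indeg[0]->0 | ready=[0] | order so far=[1, 5]
  pop 0: indeg[4]->0; indeg[6]->0 | ready=[4, 6] | order so far=[1, 5, 0]
  pop 4: no out-edges | ready=[6] | order so far=[1, 5, 0, 4]
  pop 6: indeg[2]->0; indeg[3]->0 | ready=[2, 3] | order so far=[1, 5, 0, 4, 6]
  pop 2: no out-edges | ready=[3] | order so far=[1, 5, 0, 4, 6, 2]
  pop 3: no out-edges | ready=[] | order so far=[1, 5, 0, 4, 6, 2, 3]
New canonical toposort: [1, 5, 0, 4, 6, 2, 3]
Compare positions:
  Node 0: index 2 -> 2 (same)
  Node 1: index 0 -> 0 (same)
  Node 2: index 5 -> 5 (same)
  Node 3: index 6 -> 6 (same)
  Node 4: index 3 -> 3 (same)
  Node 5: index 1 -> 1 (same)
  Node 6: index 4 -> 4 (same)
Nodes that changed position: none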